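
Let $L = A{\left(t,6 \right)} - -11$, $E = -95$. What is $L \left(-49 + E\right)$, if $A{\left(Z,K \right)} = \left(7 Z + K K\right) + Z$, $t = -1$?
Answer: $-5616$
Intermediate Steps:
$A{\left(Z,K \right)} = K^{2} + 8 Z$ ($A{\left(Z,K \right)} = \left(7 Z + K^{2}\right) + Z = \left(K^{2} + 7 Z\right) + Z = K^{2} + 8 Z$)
$L = 39$ ($L = \left(6^{2} + 8 \left(-1\right)\right) - -11 = \left(36 - 8\right) + 11 = 28 + 11 = 39$)
$L \left(-49 + E\right) = 39 \left(-49 - 95\right) = 39 \left(-144\right) = -5616$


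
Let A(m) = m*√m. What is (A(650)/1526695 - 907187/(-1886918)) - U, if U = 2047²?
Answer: -7906579878675/1886918 + 650*√26/305339 ≈ -4.1902e+6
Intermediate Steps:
A(m) = m^(3/2)
U = 4190209
(A(650)/1526695 - 907187/(-1886918)) - U = (650^(3/2)/1526695 - 907187/(-1886918)) - 1*4190209 = ((3250*√26)*(1/1526695) - 907187*(-1/1886918)) - 4190209 = (650*√26/305339 + 907187/1886918) - 4190209 = (907187/1886918 + 650*√26/305339) - 4190209 = -7906579878675/1886918 + 650*√26/305339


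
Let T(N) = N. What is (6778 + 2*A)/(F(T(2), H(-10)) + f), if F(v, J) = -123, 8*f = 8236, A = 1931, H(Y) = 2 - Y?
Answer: 3040/259 ≈ 11.737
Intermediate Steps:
f = 2059/2 (f = (⅛)*8236 = 2059/2 ≈ 1029.5)
(6778 + 2*A)/(F(T(2), H(-10)) + f) = (6778 + 2*1931)/(-123 + 2059/2) = (6778 + 3862)/(1813/2) = 10640*(2/1813) = 3040/259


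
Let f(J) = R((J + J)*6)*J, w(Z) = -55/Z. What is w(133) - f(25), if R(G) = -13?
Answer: 43170/133 ≈ 324.59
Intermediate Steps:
f(J) = -13*J
w(133) - f(25) = -55/133 - (-13)*25 = -55*1/133 - 1*(-325) = -55/133 + 325 = 43170/133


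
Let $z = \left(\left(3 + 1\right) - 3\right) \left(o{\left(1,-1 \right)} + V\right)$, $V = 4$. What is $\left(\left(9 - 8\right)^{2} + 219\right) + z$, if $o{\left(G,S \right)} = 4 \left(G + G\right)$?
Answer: $232$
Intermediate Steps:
$o{\left(G,S \right)} = 8 G$ ($o{\left(G,S \right)} = 4 \cdot 2 G = 8 G$)
$z = 12$ ($z = \left(\left(3 + 1\right) - 3\right) \left(8 \cdot 1 + 4\right) = \left(4 - 3\right) \left(8 + 4\right) = 1 \cdot 12 = 12$)
$\left(\left(9 - 8\right)^{2} + 219\right) + z = \left(\left(9 - 8\right)^{2} + 219\right) + 12 = \left(1^{2} + 219\right) + 12 = \left(1 + 219\right) + 12 = 220 + 12 = 232$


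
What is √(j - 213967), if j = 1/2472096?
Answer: I*√81725479748178486/618024 ≈ 462.57*I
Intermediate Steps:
j = 1/2472096 ≈ 4.0452e-7
√(j - 213967) = √(1/2472096 - 213967) = √(-528946964831/2472096) = I*√81725479748178486/618024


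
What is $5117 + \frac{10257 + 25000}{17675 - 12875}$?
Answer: $\frac{24596857}{4800} \approx 5124.3$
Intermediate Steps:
$5117 + \frac{10257 + 25000}{17675 - 12875} = 5117 + \frac{35257}{4800} = \frac{24596857}{4800}$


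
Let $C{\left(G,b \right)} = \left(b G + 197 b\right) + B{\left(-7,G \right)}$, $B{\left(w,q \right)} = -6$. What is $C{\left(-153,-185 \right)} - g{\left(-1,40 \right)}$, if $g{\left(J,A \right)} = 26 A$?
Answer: $-9186$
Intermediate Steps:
$C{\left(G,b \right)} = -6 + 197 b + G b$ ($C{\left(G,b \right)} = \left(b G + 197 b\right) - 6 = \left(G b + 197 b\right) - 6 = \left(197 b + G b\right) - 6 = -6 + 197 b + G b$)
$C{\left(-153,-185 \right)} - g{\left(-1,40 \right)} = \left(-6 + 197 \left(-185\right) - -28305\right) - 26 \cdot 40 = \left(-6 - 36445 + 28305\right) - 1040 = -8146 - 1040 = -9186$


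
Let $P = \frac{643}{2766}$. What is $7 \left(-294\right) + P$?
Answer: $- \frac{5691785}{2766} \approx -2057.8$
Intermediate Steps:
$P = \frac{643}{2766}$ ($P = 643 \cdot \frac{1}{2766} = \frac{643}{2766} \approx 0.23247$)
$7 \left(-294\right) + P = 7 \left(-294\right) + \frac{643}{2766} = -2058 + \frac{643}{2766} = - \frac{5691785}{2766}$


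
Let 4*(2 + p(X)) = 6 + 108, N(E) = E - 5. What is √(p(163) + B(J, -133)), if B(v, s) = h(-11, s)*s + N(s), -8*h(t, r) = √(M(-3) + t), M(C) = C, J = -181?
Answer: √(-1784 + 266*I*√14)/4 ≈ 2.8441 + 10.936*I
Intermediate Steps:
N(E) = -5 + E
h(t, r) = -√(-3 + t)/8
B(v, s) = -5 + s - I*s*√14/8 (B(v, s) = (-√(-3 - 11)/8)*s + (-5 + s) = (-I*√14/8)*s + (-5 + s) = -I*s*√14/8 + (-5 + s) = -5 + s - I*s*√14/8)
p(X) = 53/2 (p(X) = -2 + (6 + 108)/4 = -2 + (¼)*114 = -2 + 57/2 = 53/2)
√(p(163) + B(J, -133)) = √(53/2 + (-5 - 133 - ⅛*I*(-133)*√14)) = √(53/2 + (-5 - 133 + 133*I*√14/8)) = √(53/2 + (-138 + 133*I*√14/8)) = √(-223/2 + 133*I*√14/8)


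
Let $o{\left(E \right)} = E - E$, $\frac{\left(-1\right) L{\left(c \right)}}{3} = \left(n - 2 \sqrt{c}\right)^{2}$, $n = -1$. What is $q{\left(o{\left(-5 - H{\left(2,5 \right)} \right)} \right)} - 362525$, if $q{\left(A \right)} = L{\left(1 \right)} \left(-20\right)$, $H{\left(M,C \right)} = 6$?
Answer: $-361985$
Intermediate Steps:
$L{\left(c \right)} = - 3 \left(-1 - 2 \sqrt{c}\right)^{2}$
$o{\left(E \right)} = 0$
$q{\left(A \right)} = 540$ ($q{\left(A \right)} = - 3 \left(1 + 2 \sqrt{1}\right)^{2} \left(-20\right) = - 3 \left(1 + 2 \cdot 1\right)^{2} \left(-20\right) = - 3 \left(1 + 2\right)^{2} \left(-20\right) = - 3 \cdot 3^{2} \left(-20\right) = \left(-3\right) 9 \left(-20\right) = \left(-27\right) \left(-20\right) = 540$)
$q{\left(o{\left(-5 - H{\left(2,5 \right)} \right)} \right)} - 362525 = 540 - 362525 = -361985$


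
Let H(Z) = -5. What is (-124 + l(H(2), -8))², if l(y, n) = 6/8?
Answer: 243049/16 ≈ 15191.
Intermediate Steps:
l(y, n) = ¾ (l(y, n) = 6*(⅛) = ¾)
(-124 + l(H(2), -8))² = (-124 + ¾)² = (-493/4)² = 243049/16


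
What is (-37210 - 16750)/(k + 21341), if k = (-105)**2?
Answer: -26980/16183 ≈ -1.6672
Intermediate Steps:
k = 11025
(-37210 - 16750)/(k + 21341) = (-37210 - 16750)/(11025 + 21341) = -53960/32366 = -53960*1/32366 = -26980/16183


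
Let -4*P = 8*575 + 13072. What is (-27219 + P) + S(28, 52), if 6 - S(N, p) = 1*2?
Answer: -31633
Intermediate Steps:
S(N, p) = 4 (S(N, p) = 6 - 2 = 4)
P = -4418 (P = -(8*575 + 13072)/4 = -(4600 + 13072)/4 = -¼*17672 = -4418)
(-27219 + P) + S(28, 52) = (-27219 - 4418) + 4 = -31637 + 4 = -31633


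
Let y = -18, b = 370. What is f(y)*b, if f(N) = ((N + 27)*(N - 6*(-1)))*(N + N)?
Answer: 1438560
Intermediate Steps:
f(N) = 2*N*(6 + N)*(27 + N) (f(N) = ((27 + N)*(N + 6))*(2*N) = ((27 + N)*(6 + N))*(2*N) = ((6 + N)*(27 + N))*(2*N) = 2*N*(6 + N)*(27 + N))
f(y)*b = (2*(-18)*(162 + (-18)**2 + 33*(-18)))*370 = (2*(-18)*(162 + 324 - 594))*370 = (2*(-18)*(-108))*370 = 3888*370 = 1438560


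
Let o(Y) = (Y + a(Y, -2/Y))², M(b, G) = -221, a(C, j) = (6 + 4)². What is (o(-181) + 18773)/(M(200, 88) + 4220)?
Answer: 25334/3999 ≈ 6.3351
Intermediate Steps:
a(C, j) = 100 (a(C, j) = 10² = 100)
o(Y) = (100 + Y)² (o(Y) = (Y + 100)² = (100 + Y)²)
(o(-181) + 18773)/(M(200, 88) + 4220) = ((100 - 181)² + 18773)/(-221 + 4220) = ((-81)² + 18773)/3999 = (6561 + 18773)*(1/3999) = 25334*(1/3999) = 25334/3999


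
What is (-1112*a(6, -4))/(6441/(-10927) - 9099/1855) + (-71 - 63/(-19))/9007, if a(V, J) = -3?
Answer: -137762416402932/226899597311 ≈ -607.15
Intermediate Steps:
(-1112*a(6, -4))/(6441/(-10927) - 9099/1855) + (-71 - 63/(-19))/9007 = (-1112*(-3))/(6441/(-10927) - 9099/1855) + (-71 - 63/(-19))/9007 = 3336/(6441*(-1/10927) - 9099*1/1855) + (-71 - 63*(-1/19))*(1/9007) = 3336/(-6441/10927 - 9099/1855) + (-71 + 63/19)*(1/9007) = 3336/(-15910404/2895655) - 1286/19*1/9007 = 3336*(-2895655/15910404) - 1286/171133 = -804992090/1325867 - 1286/171133 = -137762416402932/226899597311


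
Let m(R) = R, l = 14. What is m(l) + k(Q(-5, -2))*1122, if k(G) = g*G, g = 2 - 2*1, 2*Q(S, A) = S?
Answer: 14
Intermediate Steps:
Q(S, A) = S/2
g = 0 (g = 2 - 2 = 0)
k(G) = 0 (k(G) = 0*G = 0)
m(l) + k(Q(-5, -2))*1122 = 14 + 0*1122 = 14 + 0 = 14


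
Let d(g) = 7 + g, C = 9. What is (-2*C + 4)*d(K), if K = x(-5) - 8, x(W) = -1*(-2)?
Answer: -14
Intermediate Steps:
x(W) = 2
K = -6 (K = 2 - 8 = -6)
(-2*C + 4)*d(K) = (-2*9 + 4)*(7 - 6) = (-18 + 4)*1 = -14*1 = -14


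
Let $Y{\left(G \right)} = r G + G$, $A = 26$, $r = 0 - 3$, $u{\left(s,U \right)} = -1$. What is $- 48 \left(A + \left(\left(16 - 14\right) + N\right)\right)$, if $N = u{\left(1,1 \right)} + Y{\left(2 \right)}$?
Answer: $-1104$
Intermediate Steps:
$r = -3$ ($r = 0 - 3 = -3$)
$Y{\left(G \right)} = - 2 G$ ($Y{\left(G \right)} = - 3 G + G = - 2 G$)
$N = -5$ ($N = -1 - 4 = -5$)
$- 48 \left(A + \left(\left(16 - 14\right) + N\right)\right) = - 48 \left(26 + \left(\left(16 - 14\right) - 5\right)\right) = - 48 \left(26 + \left(2 - 5\right)\right) = - 48 \left(26 - 3\right) = \left(-48\right) 23 = -1104$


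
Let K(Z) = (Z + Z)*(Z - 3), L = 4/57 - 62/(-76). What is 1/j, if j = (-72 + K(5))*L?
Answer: -57/2626 ≈ -0.021706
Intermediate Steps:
L = 101/114 (L = 4*(1/57) - 62*(-1/76) = 4/57 + 31/38 = 101/114 ≈ 0.88597)
K(Z) = 2*Z*(-3 + Z) (K(Z) = (2*Z)*(-3 + Z) = 2*Z*(-3 + Z))
j = -2626/57 (j = (-72 + 2*5*(-3 + 5))*(101/114) = (-72 + 2*5*2)*(101/114) = (-72 + 20)*(101/114) = -52*101/114 = -2626/57 ≈ -46.070)
1/j = 1/(-2626/57) = -57/2626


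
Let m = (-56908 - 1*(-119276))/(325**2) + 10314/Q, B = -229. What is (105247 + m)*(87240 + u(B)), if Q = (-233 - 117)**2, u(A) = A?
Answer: 94793698229104817/10351250 ≈ 9.1577e+9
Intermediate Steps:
Q = 122500 (Q = (-350)**2 = 122500)
m = 6983597/10351250 (m = (-56908 - 1*(-119276))/(325**2) + 10314/122500 = (-56908 + 119276)/105625 + 10314*(1/122500) = 62368*(1/105625) + 5157/61250 = 62368/105625 + 5157/61250 = 6983597/10351250 ≈ 0.67466)
(105247 + m)*(87240 + u(B)) = (105247 + 6983597/10351250)*(87240 - 229) = (1089444992347/10351250)*87011 = 94793698229104817/10351250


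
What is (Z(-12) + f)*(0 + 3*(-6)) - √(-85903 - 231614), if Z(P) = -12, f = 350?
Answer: -6084 - I*√317517 ≈ -6084.0 - 563.49*I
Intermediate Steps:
(Z(-12) + f)*(0 + 3*(-6)) - √(-85903 - 231614) = (-12 + 350)*(0 + 3*(-6)) - √(-85903 - 231614) = 338*(0 - 18) - √(-317517) = 338*(-18) - I*√317517 = -6084 - I*√317517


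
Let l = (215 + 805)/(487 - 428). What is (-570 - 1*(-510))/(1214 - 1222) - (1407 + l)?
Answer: -167181/118 ≈ -1416.8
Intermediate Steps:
l = 1020/59 ≈ 17.288
(-570 - 1*(-510))/(1214 - 1222) - (1407 + l) = (-570 - 1*(-510))/(1214 - 1222) - (1407 + 1020/59) = (-570 + 510)/(-8) - 1*84033/59 = -60*(-⅛) - 84033/59 = 15/2 - 84033/59 = -167181/118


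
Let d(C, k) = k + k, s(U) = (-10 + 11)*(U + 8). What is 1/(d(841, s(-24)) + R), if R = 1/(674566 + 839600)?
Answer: -1514166/48453311 ≈ -0.031250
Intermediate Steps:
s(U) = 8 + U (s(U) = 1*(8 + U) = 8 + U)
d(C, k) = 2*k
R = 1/1514166 ≈ 6.6043e-7
1/(d(841, s(-24)) + R) = 1/(2*(8 - 24) + 1/1514166) = 1/(2*(-16) + 1/1514166) = 1/(-32 + 1/1514166) = 1/(-48453311/1514166) = -1514166/48453311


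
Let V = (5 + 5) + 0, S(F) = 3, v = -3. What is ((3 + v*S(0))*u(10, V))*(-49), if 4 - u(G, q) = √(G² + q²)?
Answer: 1176 - 2940*√2 ≈ -2981.8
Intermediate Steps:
V = 10 (V = 10 + 0 = 10)
u(G, q) = 4 - √(G² + q²)
((3 + v*S(0))*u(10, V))*(-49) = ((3 - 3*3)*(4 - √(10² + 10²)))*(-49) = ((3 - 9)*(4 - √(100 + 100)))*(-49) = -6*(4 - √200)*(-49) = -6*(4 - 10*√2)*(-49) = (-24 + 60*√2)*(-49) = 1176 - 2940*√2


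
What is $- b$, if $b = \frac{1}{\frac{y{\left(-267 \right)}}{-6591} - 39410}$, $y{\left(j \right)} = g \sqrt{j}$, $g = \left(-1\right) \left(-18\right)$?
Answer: $\frac{95112271345}{3748374613711256} - \frac{6591 i \sqrt{267}}{3748374613711256} \approx 2.5374 \cdot 10^{-5} - 2.8732 \cdot 10^{-11} i$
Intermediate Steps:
$g = 18$
$y{\left(j \right)} = 18 \sqrt{j}$
$b = \frac{1}{-39410 - \frac{6 i \sqrt{267}}{2197}}$ ($b = \frac{1}{\frac{18 \sqrt{-267}}{-6591} - 39410} = \frac{1}{18 i \sqrt{267} \left(- \frac{1}{6591}\right) - 39410} = \frac{1}{- \frac{6 i \sqrt{267}}{2197} - 39410} = \frac{1}{-39410 - \frac{6 i \sqrt{267}}{2197}} \approx -2.5374 \cdot 10^{-5} + 3.0 \cdot 10^{-11} i$)
$- b = - (- \frac{95112271345}{3748374613711256} + \frac{6591 i \sqrt{267}}{3748374613711256}) = \frac{95112271345}{3748374613711256} - \frac{6591 i \sqrt{267}}{3748374613711256}$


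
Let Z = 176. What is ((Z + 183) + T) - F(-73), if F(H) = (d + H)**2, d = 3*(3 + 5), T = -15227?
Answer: -17269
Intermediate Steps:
d = 24 (d = 3*8 = 24)
F(H) = (24 + H)**2
((Z + 183) + T) - F(-73) = ((176 + 183) - 15227) - (24 - 73)**2 = (359 - 15227) - 1*(-49)**2 = -14868 - 1*2401 = -14868 - 2401 = -17269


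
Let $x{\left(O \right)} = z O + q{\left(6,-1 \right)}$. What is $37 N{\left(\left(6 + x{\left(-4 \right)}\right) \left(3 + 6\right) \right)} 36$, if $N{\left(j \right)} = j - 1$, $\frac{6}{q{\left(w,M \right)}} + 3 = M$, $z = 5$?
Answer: $-187146$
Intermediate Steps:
$q{\left(w,M \right)} = \frac{6}{-3 + M}$
$x{\left(O \right)} = - \frac{3}{2} + 5 O$ ($x{\left(O \right)} = 5 O + \frac{6}{-3 - 1} = 5 O + \frac{6}{-4} = 5 O + 6 \left(- \frac{1}{4}\right) = 5 O - \frac{3}{2} = - \frac{3}{2} + 5 O$)
$N{\left(j \right)} = -1 + j$
$37 N{\left(\left(6 + x{\left(-4 \right)}\right) \left(3 + 6\right) \right)} 36 = 37 \left(-1 + \left(6 + \left(- \frac{3}{2} + 5 \left(-4\right)\right)\right) \left(3 + 6\right)\right) 36 = 37 \left(-1 + \left(6 - \frac{43}{2}\right) 9\right) 36 = 37 \left(-1 - \frac{279}{2}\right) 36 = 37 \left(- \frac{281}{2}\right) 36 = \left(- \frac{10397}{2}\right) 36 = -187146$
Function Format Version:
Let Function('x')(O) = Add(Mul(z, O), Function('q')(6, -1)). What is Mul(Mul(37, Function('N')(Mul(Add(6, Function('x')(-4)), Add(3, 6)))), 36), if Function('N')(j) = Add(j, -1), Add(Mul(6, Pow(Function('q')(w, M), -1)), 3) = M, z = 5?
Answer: -187146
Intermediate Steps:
Function('q')(w, M) = Mul(6, Pow(Add(-3, M), -1))
Function('x')(O) = Add(Rational(-3, 2), Mul(5, O)) (Function('x')(O) = Add(Mul(5, O), Mul(6, Pow(Add(-3, -1), -1))) = Add(Mul(5, O), Mul(6, Pow(-4, -1))) = Add(Mul(5, O), Mul(6, Rational(-1, 4))) = Add(Mul(5, O), Rational(-3, 2)) = Add(Rational(-3, 2), Mul(5, O)))
Function('N')(j) = Add(-1, j)
Mul(Mul(37, Function('N')(Mul(Add(6, Function('x')(-4)), Add(3, 6)))), 36) = Mul(Mul(37, Add(-1, Mul(Add(6, Add(Rational(-3, 2), Mul(5, -4))), Add(3, 6)))), 36) = Mul(Mul(37, Add(-1, Mul(Add(6, Add(Rational(-3, 2), -20)), 9))), 36) = Mul(Mul(37, Add(-1, Mul(Add(6, Rational(-43, 2)), 9))), 36) = Mul(Mul(37, Add(-1, Mul(Rational(-31, 2), 9))), 36) = Mul(Mul(37, Add(-1, Rational(-279, 2))), 36) = Mul(Mul(37, Rational(-281, 2)), 36) = Mul(Rational(-10397, 2), 36) = -187146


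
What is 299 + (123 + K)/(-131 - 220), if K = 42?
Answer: 34928/117 ≈ 298.53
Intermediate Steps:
299 + (123 + K)/(-131 - 220) = 299 + (123 + 42)/(-131 - 220) = 299 + 165/(-351) = 299 + 165*(-1/351) = 299 - 55/117 = 34928/117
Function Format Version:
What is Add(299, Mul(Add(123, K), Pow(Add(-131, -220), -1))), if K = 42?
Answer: Rational(34928, 117) ≈ 298.53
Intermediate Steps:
Add(299, Mul(Add(123, K), Pow(Add(-131, -220), -1))) = Add(299, Mul(Add(123, 42), Pow(Add(-131, -220), -1))) = Add(299, Mul(165, Pow(-351, -1))) = Add(299, Mul(165, Rational(-1, 351))) = Add(299, Rational(-55, 117)) = Rational(34928, 117)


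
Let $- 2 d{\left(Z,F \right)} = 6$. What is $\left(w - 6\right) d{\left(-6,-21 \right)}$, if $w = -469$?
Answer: $1425$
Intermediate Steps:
$d{\left(Z,F \right)} = -3$ ($d{\left(Z,F \right)} = \left(- \frac{1}{2}\right) 6 = -3$)
$\left(w - 6\right) d{\left(-6,-21 \right)} = \left(-469 - 6\right) \left(-3\right) = \left(-475\right) \left(-3\right) = 1425$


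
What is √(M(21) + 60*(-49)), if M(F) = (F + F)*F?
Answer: 7*I*√42 ≈ 45.365*I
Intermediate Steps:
M(F) = 2*F² (M(F) = (2*F)*F = 2*F²)
√(M(21) + 60*(-49)) = √(2*21² + 60*(-49)) = √(2*441 - 2940) = √(882 - 2940) = √(-2058) = 7*I*√42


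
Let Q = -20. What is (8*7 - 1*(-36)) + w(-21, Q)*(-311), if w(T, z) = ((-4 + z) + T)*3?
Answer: 42077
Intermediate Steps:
w(T, z) = -12 + 3*T + 3*z (w(T, z) = (-4 + T + z)*3 = -12 + 3*T + 3*z)
(8*7 - 1*(-36)) + w(-21, Q)*(-311) = (8*7 - 1*(-36)) + (-12 + 3*(-21) + 3*(-20))*(-311) = (56 + 36) + (-12 - 63 - 60)*(-311) = 92 - 135*(-311) = 92 + 41985 = 42077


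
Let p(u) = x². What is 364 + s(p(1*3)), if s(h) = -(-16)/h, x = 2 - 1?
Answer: 380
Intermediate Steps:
x = 1
p(u) = 1 (p(u) = 1² = 1)
s(h) = 16/h
364 + s(p(1*3)) = 364 + 16/1 = 364 + 16*1 = 364 + 16 = 380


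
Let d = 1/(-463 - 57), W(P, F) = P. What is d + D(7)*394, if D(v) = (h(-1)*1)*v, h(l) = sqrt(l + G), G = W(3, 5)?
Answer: -1/520 + 2758*sqrt(2) ≈ 3900.4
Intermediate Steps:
G = 3
d = -1/520 (d = 1/(-520) = -1/520 ≈ -0.0019231)
h(l) = sqrt(3 + l) (h(l) = sqrt(l + 3) = sqrt(3 + l))
D(v) = v*sqrt(2) (D(v) = (sqrt(3 - 1)*1)*v = (sqrt(2)*1)*v = sqrt(2)*v = v*sqrt(2))
d + D(7)*394 = -1/520 + (7*sqrt(2))*394 = -1/520 + 2758*sqrt(2)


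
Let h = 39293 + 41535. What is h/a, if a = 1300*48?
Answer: 20207/15600 ≈ 1.2953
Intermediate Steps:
h = 80828
a = 62400
h/a = 80828/62400 = 80828*(1/62400) = 20207/15600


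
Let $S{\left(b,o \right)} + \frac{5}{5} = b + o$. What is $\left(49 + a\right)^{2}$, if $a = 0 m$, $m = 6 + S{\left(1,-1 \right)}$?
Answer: $2401$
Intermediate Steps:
$S{\left(b,o \right)} = -1 + b + o$ ($S{\left(b,o \right)} = -1 + \left(b + o\right) = -1 + b + o$)
$m = 5$ ($m = 6 - 1 = 5$)
$a = 0$ ($a = 0 \cdot 5 = 0$)
$\left(49 + a\right)^{2} = \left(49 + 0\right)^{2} = 49^{2} = 2401$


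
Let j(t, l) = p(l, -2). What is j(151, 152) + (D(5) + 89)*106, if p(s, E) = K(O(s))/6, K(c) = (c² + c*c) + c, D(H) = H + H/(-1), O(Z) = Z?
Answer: 51482/3 ≈ 17161.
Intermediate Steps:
D(H) = 0 (D(H) = H + H*(-1) = H - H = 0)
K(c) = c + 2*c² (K(c) = (c² + c²) + c = 2*c² + c = c + 2*c²)
p(s, E) = s*(1 + 2*s)/6 (p(s, E) = (s*(1 + 2*s))/6 = (s*(1 + 2*s))*(⅙) = s*(1 + 2*s)/6)
j(t, l) = l*(1 + 2*l)/6
j(151, 152) + (D(5) + 89)*106 = (⅙)*152*(1 + 2*152) + (0 + 89)*106 = (⅙)*152*(1 + 304) + 89*106 = (⅙)*152*305 + 9434 = 23180/3 + 9434 = 51482/3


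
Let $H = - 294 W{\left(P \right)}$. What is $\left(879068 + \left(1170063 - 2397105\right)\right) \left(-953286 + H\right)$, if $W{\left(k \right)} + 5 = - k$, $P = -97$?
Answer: $341130743316$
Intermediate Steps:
$W{\left(k \right)} = -5 - k$
$H = -27048$ ($H = - 294 \left(-5 - -97\right) = - 294 \left(-5 + 97\right) = \left(-294\right) 92 = -27048$)
$\left(879068 + \left(1170063 - 2397105\right)\right) \left(-953286 + H\right) = \left(879068 + \left(1170063 - 2397105\right)\right) \left(-953286 - 27048\right) = \left(879068 - 1227042\right) \left(-980334\right) = \left(-347974\right) \left(-980334\right) = 341130743316$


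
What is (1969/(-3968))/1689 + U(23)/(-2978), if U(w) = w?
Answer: -80004289/9979206528 ≈ -0.0080171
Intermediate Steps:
(1969/(-3968))/1689 + U(23)/(-2978) = (1969/(-3968))/1689 + 23/(-2978) = (1969*(-1/3968))*(1/1689) + 23*(-1/2978) = -1969/3968*1/1689 - 23/2978 = -1969/6701952 - 23/2978 = -80004289/9979206528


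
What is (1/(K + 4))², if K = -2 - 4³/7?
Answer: 49/2500 ≈ 0.019600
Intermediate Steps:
K = -78/7 (K = -2 - 64/7 = -78/7 ≈ -11.143)
(1/(K + 4))² = (1/(-78/7 + 4))² = (1/(-50/7))² = (-7/50)² = 49/2500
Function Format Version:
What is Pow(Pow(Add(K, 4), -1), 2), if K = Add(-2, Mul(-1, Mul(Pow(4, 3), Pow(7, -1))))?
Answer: Rational(49, 2500) ≈ 0.019600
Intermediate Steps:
K = Rational(-78, 7) (K = Add(-2, Mul(-1, Mul(64, Rational(1, 7)))) = Add(-2, Mul(-1, Rational(64, 7))) = Add(-2, Rational(-64, 7)) = Rational(-78, 7) ≈ -11.143)
Pow(Pow(Add(K, 4), -1), 2) = Pow(Pow(Add(Rational(-78, 7), 4), -1), 2) = Pow(Pow(Rational(-50, 7), -1), 2) = Pow(Rational(-7, 50), 2) = Rational(49, 2500)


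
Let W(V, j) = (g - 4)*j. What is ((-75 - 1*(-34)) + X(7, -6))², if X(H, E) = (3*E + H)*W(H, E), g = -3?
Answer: 253009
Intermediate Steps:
W(V, j) = -7*j (W(V, j) = (-3 - 4)*j = -7*j)
X(H, E) = -7*E*(H + 3*E) (X(H, E) = (3*E + H)*(-7*E) = (H + 3*E)*(-7*E) = -7*E*(H + 3*E))
((-75 - 1*(-34)) + X(7, -6))² = ((-75 - 1*(-34)) - 7*(-6)*(7 + 3*(-6)))² = ((-75 + 34) - 7*(-6)*(7 - 18))² = (-41 - 7*(-6)*(-11))² = (-41 - 462)² = (-503)² = 253009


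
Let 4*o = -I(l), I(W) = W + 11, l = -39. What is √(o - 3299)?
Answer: 2*I*√823 ≈ 57.376*I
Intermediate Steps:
I(W) = 11 + W
o = 7 (o = (-(11 - 39))/4 = (-1*(-28))/4 = (¼)*28 = 7)
√(o - 3299) = √(7 - 3299) = √(-3292) = 2*I*√823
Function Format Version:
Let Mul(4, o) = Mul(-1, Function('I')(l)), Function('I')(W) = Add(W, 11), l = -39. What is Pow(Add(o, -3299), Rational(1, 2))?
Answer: Mul(2, I, Pow(823, Rational(1, 2))) ≈ Mul(57.376, I)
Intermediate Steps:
Function('I')(W) = Add(11, W)
o = 7 (o = Mul(Rational(1, 4), Mul(-1, Add(11, -39))) = Mul(Rational(1, 4), Mul(-1, -28)) = Mul(Rational(1, 4), 28) = 7)
Pow(Add(o, -3299), Rational(1, 2)) = Pow(Add(7, -3299), Rational(1, 2)) = Pow(-3292, Rational(1, 2)) = Mul(2, I, Pow(823, Rational(1, 2)))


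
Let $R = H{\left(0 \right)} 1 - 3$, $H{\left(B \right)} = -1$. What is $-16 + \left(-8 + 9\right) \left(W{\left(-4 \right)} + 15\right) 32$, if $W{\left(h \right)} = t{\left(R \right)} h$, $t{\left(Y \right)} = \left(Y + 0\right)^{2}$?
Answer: $-1584$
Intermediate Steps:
$R = -4$ ($R = \left(-1\right) 1 - 3 = -1 - 3 = -4$)
$t{\left(Y \right)} = Y^{2}$
$W{\left(h \right)} = 16 h$ ($W{\left(h \right)} = \left(-4\right)^{2} h = 16 h$)
$-16 + \left(-8 + 9\right) \left(W{\left(-4 \right)} + 15\right) 32 = -16 + \left(-8 + 9\right) \left(16 \left(-4\right) + 15\right) 32 = -16 + 1 \left(-64 + 15\right) 32 = -16 + 1 \left(-49\right) 32 = -16 - 1568 = -1584$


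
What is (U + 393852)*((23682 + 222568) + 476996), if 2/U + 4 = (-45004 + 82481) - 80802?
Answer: 4114115754237092/14443 ≈ 2.8485e+11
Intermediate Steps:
U = -2/43329 (U = 2/(-4 + ((-45004 + 82481) - 80802)) = 2/(-4 + (37477 - 80802)) = 2/(-4 - 43325) = 2/(-43329) = 2*(-1/43329) = -2/43329 ≈ -4.6158e-5)
(U + 393852)*((23682 + 222568) + 476996) = (-2/43329 + 393852)*((23682 + 222568) + 476996) = 17065213306*(246250 + 476996)/43329 = (17065213306/43329)*723246 = 4114115754237092/14443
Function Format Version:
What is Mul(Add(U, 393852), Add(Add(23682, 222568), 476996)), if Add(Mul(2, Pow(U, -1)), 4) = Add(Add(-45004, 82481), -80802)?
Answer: Rational(4114115754237092, 14443) ≈ 2.8485e+11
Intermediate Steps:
U = Rational(-2, 43329) (U = Mul(2, Pow(Add(-4, Add(Add(-45004, 82481), -80802)), -1)) = Mul(2, Pow(Add(-4, Add(37477, -80802)), -1)) = Mul(2, Pow(Add(-4, -43325), -1)) = Mul(2, Pow(-43329, -1)) = Mul(2, Rational(-1, 43329)) = Rational(-2, 43329) ≈ -4.6158e-5)
Mul(Add(U, 393852), Add(Add(23682, 222568), 476996)) = Mul(Add(Rational(-2, 43329), 393852), Add(Add(23682, 222568), 476996)) = Mul(Rational(17065213306, 43329), Add(246250, 476996)) = Mul(Rational(17065213306, 43329), 723246) = Rational(4114115754237092, 14443)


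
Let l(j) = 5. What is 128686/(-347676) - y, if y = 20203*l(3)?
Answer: -17560309913/173838 ≈ -1.0102e+5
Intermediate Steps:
y = 101015 (y = 20203*5 = 101015)
128686/(-347676) - y = 128686/(-347676) - 1*101015 = 128686*(-1/347676) - 101015 = -64343/173838 - 101015 = -17560309913/173838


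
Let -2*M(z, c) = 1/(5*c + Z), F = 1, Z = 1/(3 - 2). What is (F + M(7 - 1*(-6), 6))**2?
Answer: 3721/3844 ≈ 0.96800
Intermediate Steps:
Z = 1 (Z = 1/1 = 1)
M(z, c) = -1/(2*(1 + 5*c)) (M(z, c) = -1/(2*(5*c + 1)) = -1/(2*(1 + 5*c)))
(F + M(7 - 1*(-6), 6))**2 = (1 - 1/(2 + 10*6))**2 = (1 - 1/(2 + 60))**2 = (1 - 1/62)**2 = (61/62)**2 = 3721/3844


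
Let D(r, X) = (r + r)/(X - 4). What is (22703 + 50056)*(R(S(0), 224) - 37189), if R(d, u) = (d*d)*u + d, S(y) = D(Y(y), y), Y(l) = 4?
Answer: -2640787905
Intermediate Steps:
D(r, X) = 2*r/(-4 + X) (D(r, X) = (2*r)/(-4 + X) = 2*r/(-4 + X))
S(y) = 8/(-4 + y) (S(y) = 2*4/(-4 + y) = 8/(-4 + y))
R(d, u) = d + u*d² (R(d, u) = d²*u + d = u*d² + d = d + u*d²)
(22703 + 50056)*(R(S(0), 224) - 37189) = (22703 + 50056)*((8/(-4 + 0))*(1 + (8/(-4 + 0))*224) - 37189) = 72759*((8/(-4))*(1 + (8/(-4))*224) - 37189) = 72759*((8*(-¼))*(1 + (8*(-¼))*224) - 37189) = 72759*(-2*(1 - 2*224) - 37189) = 72759*(-2*(1 - 448) - 37189) = 72759*(-2*(-447) - 37189) = 72759*(894 - 37189) = 72759*(-36295) = -2640787905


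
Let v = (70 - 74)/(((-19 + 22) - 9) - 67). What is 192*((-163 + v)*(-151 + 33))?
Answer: 269493120/73 ≈ 3.6917e+6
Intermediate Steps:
v = 4/73 (v = -4/((3 - 9) - 67) = -4/(-6 - 67) = -4/(-73) = -4*(-1/73) = 4/73 ≈ 0.054795)
192*((-163 + v)*(-151 + 33)) = 192*((-163 + 4/73)*(-151 + 33)) = 192*(-11895/73*(-118)) = 192*(1403610/73) = 269493120/73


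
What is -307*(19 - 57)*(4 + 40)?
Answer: 513304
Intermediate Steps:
-307*(19 - 57)*(4 + 40) = -(-11666)*44 = -307*(-1672) = 513304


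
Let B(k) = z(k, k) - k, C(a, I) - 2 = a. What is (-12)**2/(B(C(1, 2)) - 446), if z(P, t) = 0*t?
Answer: -144/449 ≈ -0.32071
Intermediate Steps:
z(P, t) = 0
C(a, I) = 2 + a
B(k) = -k (B(k) = 0 - k = -k)
(-12)**2/(B(C(1, 2)) - 446) = (-12)**2/(-(2 + 1) - 446) = 144/(-1*3 - 446) = 144/(-3 - 446) = 144/(-449) = 144*(-1/449) = -144/449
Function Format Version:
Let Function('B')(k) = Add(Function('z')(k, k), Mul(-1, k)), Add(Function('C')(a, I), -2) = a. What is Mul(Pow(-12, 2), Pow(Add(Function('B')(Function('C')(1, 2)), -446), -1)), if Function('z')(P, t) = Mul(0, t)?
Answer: Rational(-144, 449) ≈ -0.32071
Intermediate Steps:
Function('z')(P, t) = 0
Function('C')(a, I) = Add(2, a)
Function('B')(k) = Mul(-1, k) (Function('B')(k) = Add(0, Mul(-1, k)) = Mul(-1, k))
Mul(Pow(-12, 2), Pow(Add(Function('B')(Function('C')(1, 2)), -446), -1)) = Mul(Pow(-12, 2), Pow(Add(Mul(-1, Add(2, 1)), -446), -1)) = Mul(144, Pow(Add(Mul(-1, 3), -446), -1)) = Mul(144, Pow(Add(-3, -446), -1)) = Mul(144, Pow(-449, -1)) = Mul(144, Rational(-1, 449)) = Rational(-144, 449)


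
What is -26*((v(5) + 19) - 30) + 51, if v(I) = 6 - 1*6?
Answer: 337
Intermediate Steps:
v(I) = 0 (v(I) = 6 - 6 = 0)
-26*((v(5) + 19) - 30) + 51 = -26*((0 + 19) - 30) + 51 = -26*(19 - 30) + 51 = -26*(-11) + 51 = 286 + 51 = 337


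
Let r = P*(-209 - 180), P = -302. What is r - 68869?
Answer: 48609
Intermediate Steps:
r = 117478 (r = -302*(-209 - 180) = -302*(-389) = 117478)
r - 68869 = 117478 - 68869 = 48609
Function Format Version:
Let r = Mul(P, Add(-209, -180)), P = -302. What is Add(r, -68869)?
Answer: 48609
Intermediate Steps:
r = 117478 (r = Mul(-302, Add(-209, -180)) = Mul(-302, -389) = 117478)
Add(r, -68869) = Add(117478, -68869) = 48609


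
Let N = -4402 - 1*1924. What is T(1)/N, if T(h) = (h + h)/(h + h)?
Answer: -1/6326 ≈ -0.00015808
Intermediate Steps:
N = -6326 (N = -4402 - 1924 = -6326)
T(h) = 1 (T(h) = (2*h)/((2*h)) = (2*h)*(1/(2*h)) = 1)
T(1)/N = 1/(-6326) = 1*(-1/6326) = -1/6326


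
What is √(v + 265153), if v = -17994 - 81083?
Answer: 2*√41519 ≈ 407.52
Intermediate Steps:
v = -99077
√(v + 265153) = √(-99077 + 265153) = √166076 = 2*√41519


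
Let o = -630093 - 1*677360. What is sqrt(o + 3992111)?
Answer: sqrt(2684658) ≈ 1638.5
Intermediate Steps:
o = -1307453 (o = -630093 - 677360 = -1307453)
sqrt(o + 3992111) = sqrt(-1307453 + 3992111) = sqrt(2684658)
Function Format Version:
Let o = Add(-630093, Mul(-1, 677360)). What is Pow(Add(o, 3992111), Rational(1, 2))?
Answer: Pow(2684658, Rational(1, 2)) ≈ 1638.5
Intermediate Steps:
o = -1307453 (o = Add(-630093, -677360) = -1307453)
Pow(Add(o, 3992111), Rational(1, 2)) = Pow(Add(-1307453, 3992111), Rational(1, 2)) = Pow(2684658, Rational(1, 2))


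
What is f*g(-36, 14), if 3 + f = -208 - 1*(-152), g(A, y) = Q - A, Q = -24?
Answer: -708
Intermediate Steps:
g(A, y) = -24 - A
f = -59 (f = -3 + (-208 - 1*(-152)) = -3 + (-208 + 152) = -3 - 56 = -59)
f*g(-36, 14) = -59*(-24 - 1*(-36)) = -59*(-24 + 36) = -59*12 = -708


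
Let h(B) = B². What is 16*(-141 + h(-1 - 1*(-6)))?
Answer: -1856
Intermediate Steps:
16*(-141 + h(-1 - 1*(-6))) = 16*(-141 + (-1 - 1*(-6))²) = 16*(-141 + (-1 + 6)²) = 16*(-141 + 5²) = 16*(-141 + 25) = 16*(-116) = -1856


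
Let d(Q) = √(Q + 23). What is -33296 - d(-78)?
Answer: -33296 - I*√55 ≈ -33296.0 - 7.4162*I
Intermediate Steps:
d(Q) = √(23 + Q)
-33296 - d(-78) = -33296 - √(23 - 78) = -33296 - √(-55) = -33296 - I*√55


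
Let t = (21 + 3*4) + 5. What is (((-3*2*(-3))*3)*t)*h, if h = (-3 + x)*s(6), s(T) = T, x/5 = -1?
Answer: -98496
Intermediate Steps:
x = -5 (x = 5*(-1) = -5)
t = 38 (t = (21 + 12) + 5 = 33 + 5 = 38)
h = -48 (h = (-3 - 5)*6 = -8*6 = -48)
(((-3*2*(-3))*3)*t)*h = (((-3*2*(-3))*3)*38)*(-48) = ((-6*(-3)*3)*38)*(-48) = ((18*3)*38)*(-48) = (54*38)*(-48) = 2052*(-48) = -98496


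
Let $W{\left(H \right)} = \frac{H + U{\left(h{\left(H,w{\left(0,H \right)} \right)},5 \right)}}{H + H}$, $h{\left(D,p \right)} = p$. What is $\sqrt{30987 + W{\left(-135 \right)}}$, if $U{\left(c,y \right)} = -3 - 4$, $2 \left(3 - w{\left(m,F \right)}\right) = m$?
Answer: $\frac{2 \sqrt{15687435}}{45} \approx 176.03$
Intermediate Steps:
$w{\left(m,F \right)} = 3 - \frac{m}{2}$
$U{\left(c,y \right)} = -7$ ($U{\left(c,y \right)} = -3 - 4 = -7$)
$W{\left(H \right)} = \frac{-7 + H}{2 H}$ ($W{\left(H \right)} = \frac{H - 7}{H + H} = \frac{-7 + H}{2 H}$)
$\sqrt{30987 + W{\left(-135 \right)}} = \sqrt{30987 + \frac{-7 - 135}{2 \left(-135\right)}} = \sqrt{30987 + \frac{1}{2} \left(- \frac{1}{135}\right) \left(-142\right)} = \sqrt{30987 + \frac{71}{135}} = \sqrt{\frac{4183316}{135}} = \frac{2 \sqrt{15687435}}{45}$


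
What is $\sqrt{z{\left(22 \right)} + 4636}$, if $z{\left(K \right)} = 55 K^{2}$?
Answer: $2 \sqrt{7814} \approx 176.79$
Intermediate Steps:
$\sqrt{z{\left(22 \right)} + 4636} = \sqrt{55 \cdot 22^{2} + 4636} = \sqrt{55 \cdot 484 + 4636} = \sqrt{26620 + 4636} = \sqrt{31256} = 2 \sqrt{7814}$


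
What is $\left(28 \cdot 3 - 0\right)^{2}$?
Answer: $7056$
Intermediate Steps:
$\left(28 \cdot 3 - 0\right)^{2} = \left(84 + 0\right)^{2} = 84^{2} = 7056$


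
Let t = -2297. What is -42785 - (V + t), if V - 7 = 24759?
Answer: -65254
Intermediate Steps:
V = 24766 (V = 7 + 24759 = 24766)
-42785 - (V + t) = -42785 - (24766 - 2297) = -42785 - 1*22469 = -42785 - 22469 = -65254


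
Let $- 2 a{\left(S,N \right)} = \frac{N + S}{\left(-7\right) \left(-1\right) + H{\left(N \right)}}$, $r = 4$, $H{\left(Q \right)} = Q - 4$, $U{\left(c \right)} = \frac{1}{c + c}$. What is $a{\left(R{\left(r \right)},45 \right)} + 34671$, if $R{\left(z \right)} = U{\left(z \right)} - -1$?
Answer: $\frac{8875653}{256} \approx 34671.0$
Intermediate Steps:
$U{\left(c \right)} = \frac{1}{2 c}$
$H{\left(Q \right)} = -4 + Q$ ($H{\left(Q \right)} = Q - 4 = -4 + Q$)
$R{\left(z \right)} = 1 + \frac{1}{2 z}$ ($R{\left(z \right)} = \frac{1}{2 z} - -1 = \frac{1}{2 z} + 1 = 1 + \frac{1}{2 z}$)
$a{\left(S,N \right)} = - \frac{N + S}{2 \left(3 + N\right)}$ ($a{\left(S,N \right)} = - \frac{\left(N + S\right) \frac{1}{\left(-7\right) \left(-1\right) + \left(-4 + N\right)}}{2} = - \frac{\left(N + S\right) \frac{1}{7 + \left(-4 + N\right)}}{2} = - \frac{\left(N + S\right) \frac{1}{3 + N}}{2} = - \frac{\frac{1}{3 + N} \left(N + S\right)}{2} = - \frac{N + S}{2 \left(3 + N\right)}$)
$a{\left(R{\left(r \right)},45 \right)} + 34671 = \frac{\left(-1\right) 45 - \frac{\frac{1}{2} + 4}{4}}{2 \left(3 + 45\right)} + 34671 = \frac{-45 - \frac{1}{4} \cdot \frac{9}{2}}{2 \cdot 48} + 34671 = \frac{1}{2} \cdot \frac{1}{48} \left(-45 - \frac{9}{8}\right) + 34671 = \frac{1}{2} \cdot \frac{1}{48} \left(- \frac{369}{8}\right) + 34671 = - \frac{123}{256} + 34671 = \frac{8875653}{256}$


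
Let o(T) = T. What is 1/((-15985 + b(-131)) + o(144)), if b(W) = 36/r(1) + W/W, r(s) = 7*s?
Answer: -7/110844 ≈ -6.3152e-5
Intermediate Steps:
b(W) = 43/7 (b(W) = 36/((7*1)) + W/W = 36/7 + 1 = 43/7)
1/((-15985 + b(-131)) + o(144)) = 1/((-15985 + 43/7) + 144) = 1/(-111852/7 + 144) = 1/(-110844/7) = -7/110844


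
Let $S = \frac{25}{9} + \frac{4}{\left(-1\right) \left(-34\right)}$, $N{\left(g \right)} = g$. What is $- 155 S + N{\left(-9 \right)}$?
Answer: $- \frac{70042}{153} \approx -457.79$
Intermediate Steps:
$S = \frac{443}{153}$ ($S = 25 \cdot \frac{1}{9} + \frac{4}{34} = \frac{25}{9} + 4 \cdot \frac{1}{34} = \frac{25}{9} + \frac{2}{17} = \frac{443}{153} \approx 2.8954$)
$- 155 S + N{\left(-9 \right)} = \left(-155\right) \frac{443}{153} - 9 = - \frac{68665}{153} - 9 = - \frac{70042}{153}$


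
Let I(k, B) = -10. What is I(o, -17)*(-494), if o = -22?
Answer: 4940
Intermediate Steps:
I(o, -17)*(-494) = -10*(-494) = 4940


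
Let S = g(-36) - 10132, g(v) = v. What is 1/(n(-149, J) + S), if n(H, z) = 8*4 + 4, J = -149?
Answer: -1/10132 ≈ -9.8697e-5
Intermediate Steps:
n(H, z) = 36 (n(H, z) = 32 + 4 = 36)
S = -10168 (S = -36 - 10132 = -10168)
1/(n(-149, J) + S) = 1/(36 - 10168) = 1/(-10132) = -1/10132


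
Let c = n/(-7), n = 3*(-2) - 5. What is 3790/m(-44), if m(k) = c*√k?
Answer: -13265*I*√11/121 ≈ -363.6*I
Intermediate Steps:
n = -11 (n = -6 - 5 = -11)
c = 11/7 (c = -11/(-7) = -11*(-⅐) = 11/7 ≈ 1.5714)
m(k) = 11*√k/7
3790/m(-44) = 3790/((11*√(-44)/7)) = 3790/((11*(2*I*√11)/7)) = 3790/((22*I*√11/7)) = 3790*(-7*I*√11/242) = -13265*I*√11/121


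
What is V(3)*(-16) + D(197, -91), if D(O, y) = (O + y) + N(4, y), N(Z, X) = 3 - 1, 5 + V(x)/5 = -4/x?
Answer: 1844/3 ≈ 614.67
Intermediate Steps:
V(x) = -25 - 20/x (V(x) = -25 + 5*(-4/x) = -25 - 20/x)
N(Z, X) = 2
D(O, y) = 2 + O + y (D(O, y) = (O + y) + 2 = 2 + O + y)
V(3)*(-16) + D(197, -91) = (-25 - 20/3)*(-16) + (2 + 197 - 91) = (-25 - 20*⅓)*(-16) + 108 = (-25 - 20/3)*(-16) + 108 = -95/3*(-16) + 108 = 1520/3 + 108 = 1844/3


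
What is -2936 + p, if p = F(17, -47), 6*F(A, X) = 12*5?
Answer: -2926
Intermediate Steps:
F(A, X) = 10 (F(A, X) = (12*5)/6 = (⅙)*60 = 10)
p = 10
-2936 + p = -2936 + 10 = -2926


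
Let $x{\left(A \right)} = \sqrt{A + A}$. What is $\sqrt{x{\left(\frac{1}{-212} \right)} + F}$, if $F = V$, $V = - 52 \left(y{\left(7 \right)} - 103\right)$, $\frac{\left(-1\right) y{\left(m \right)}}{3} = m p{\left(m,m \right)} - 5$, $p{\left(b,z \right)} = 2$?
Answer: $\frac{\sqrt{75955360 + 106 i \sqrt{106}}}{106} \approx 82.219 + 0.00059067 i$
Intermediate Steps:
$y{\left(m \right)} = 15 - 6 m$ ($y{\left(m \right)} = - 3 \left(m 2 - 5\right) = - 3 \left(2 m - 5\right) = - 3 \left(-5 + 2 m\right) = 15 - 6 m$)
$V = 6760$ ($V = - 52 \left(\left(15 - 42\right) - 103\right) = - 52 \left(-27 - 103\right) = \left(-52\right) \left(-130\right) = 6760$)
$F = 6760$
$x{\left(A \right)} = \sqrt{2} \sqrt{A}$ ($x{\left(A \right)} = \sqrt{2 A} = \sqrt{2} \sqrt{A}$)
$\sqrt{x{\left(\frac{1}{-212} \right)} + F} = \sqrt{\sqrt{2} \sqrt{\frac{1}{-212}} + 6760} = \sqrt{\sqrt{2} \sqrt{- \frac{1}{212}} + 6760} = \sqrt{\sqrt{2} \frac{i \sqrt{53}}{106} + 6760} = \sqrt{\frac{i \sqrt{106}}{106} + 6760} = \sqrt{6760 + \frac{i \sqrt{106}}{106}}$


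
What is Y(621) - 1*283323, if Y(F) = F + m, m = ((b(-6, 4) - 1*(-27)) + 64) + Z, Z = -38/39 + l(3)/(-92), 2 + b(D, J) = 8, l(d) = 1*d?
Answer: -1013990353/3588 ≈ -2.8261e+5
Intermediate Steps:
l(d) = d
b(D, J) = 6 (b(D, J) = -2 + 8 = 6)
Z = -3613/3588 (Z = -38/39 + 3/(-92) = -38*1/39 + 3*(-1/92) = -38/39 - 3/92 = -3613/3588 ≈ -1.0070)
m = 344423/3588 (m = ((6 - 1*(-27)) + 64) - 3613/3588 = ((6 + 27) + 64) - 3613/3588 = (33 + 64) - 3613/3588 = 97 - 3613/3588 = 344423/3588 ≈ 95.993)
Y(F) = 344423/3588 + F (Y(F) = F + 344423/3588 = 344423/3588 + F)
Y(621) - 1*283323 = (344423/3588 + 621) - 1*283323 = 2572571/3588 - 283323 = -1013990353/3588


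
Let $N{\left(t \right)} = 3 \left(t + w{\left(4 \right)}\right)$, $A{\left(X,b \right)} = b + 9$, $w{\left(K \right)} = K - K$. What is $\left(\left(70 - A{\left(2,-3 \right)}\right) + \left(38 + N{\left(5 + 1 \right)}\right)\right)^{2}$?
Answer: $14400$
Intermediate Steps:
$w{\left(K \right)} = 0$
$A{\left(X,b \right)} = 9 + b$
$N{\left(t \right)} = 3 t$ ($N{\left(t \right)} = 3 \left(t + 0\right) = 3 t$)
$\left(\left(70 - A{\left(2,-3 \right)}\right) + \left(38 + N{\left(5 + 1 \right)}\right)\right)^{2} = \left(\left(70 - \left(9 - 3\right)\right) + \left(38 + 3 \left(5 + 1\right)\right)\right)^{2} = \left(\left(70 - 6\right) + \left(38 + 3 \cdot 6\right)\right)^{2} = \left(\left(70 - 6\right) + \left(38 + 18\right)\right)^{2} = \left(64 + 56\right)^{2} = 120^{2} = 14400$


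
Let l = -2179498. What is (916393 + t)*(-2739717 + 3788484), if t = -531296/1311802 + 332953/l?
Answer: 1373900495705877437714019/1429534917698 ≈ 9.6108e+11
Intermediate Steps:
t = -797363490357/1429534917698 (t = -531296/1311802 + 332953/(-2179498) = -531296*1/1311802 + 332953*(-1/2179498) = -265648/655901 - 332953/2179498 = -797363490357/1429534917698 ≈ -0.55778)
(916393 + t)*(-2739717 + 3788484) = (916393 - 797363490357/1429534917698)*(-2739717 + 3788484) = (1310014994470532957/1429534917698)*1048767 = 1373900495705877437714019/1429534917698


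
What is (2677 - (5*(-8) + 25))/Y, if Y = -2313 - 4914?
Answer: -2692/7227 ≈ -0.37249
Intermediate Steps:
Y = -7227
(2677 - (5*(-8) + 25))/Y = (2677 - (5*(-8) + 25))/(-7227) = (2677 - (-40 + 25))*(-1/7227) = (2677 - 1*(-15))*(-1/7227) = (2677 + 15)*(-1/7227) = 2692*(-1/7227) = -2692/7227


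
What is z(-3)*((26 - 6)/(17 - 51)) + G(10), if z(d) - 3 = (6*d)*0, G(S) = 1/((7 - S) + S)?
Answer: -193/119 ≈ -1.6218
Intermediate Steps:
G(S) = ⅐ (G(S) = 1/7 = ⅐)
z(d) = 3 (z(d) = 3 + (6*d)*0 = 3 + 0 = 3)
z(-3)*((26 - 6)/(17 - 51)) + G(10) = 3*((26 - 6)/(17 - 51)) + ⅐ = 3*(20/(-34)) + ⅐ = 3*(20*(-1/34)) + ⅐ = 3*(-10/17) + ⅐ = -30/17 + ⅐ = -193/119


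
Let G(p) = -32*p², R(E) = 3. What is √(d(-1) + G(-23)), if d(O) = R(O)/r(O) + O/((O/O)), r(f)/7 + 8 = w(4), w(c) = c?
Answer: I*√3318105/14 ≈ 130.11*I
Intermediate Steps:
r(f) = -28 (r(f) = -56 + 7*4 = -56 + 28 = -28)
d(O) = -3/28 + O (d(O) = 3/(-28) + O/((O/O)) = 3*(-1/28) + O/1 = -3/28 + O*1 = -3/28 + O)
√(d(-1) + G(-23)) = √((-3/28 - 1) - 32*(-23)²) = √(-31/28 - 32*529) = √(-31/28 - 16928) = √(-474015/28) = I*√3318105/14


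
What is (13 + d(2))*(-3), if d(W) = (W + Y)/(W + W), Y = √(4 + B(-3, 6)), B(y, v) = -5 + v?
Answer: -81/2 - 3*√5/4 ≈ -42.177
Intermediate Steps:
Y = √5 (Y = √(4 + (-5 + 6)) = √(4 + 1) = √5 ≈ 2.2361)
d(W) = (W + √5)/(2*W) (d(W) = (W + √5)/(W + W) = (W + √5)/((2*W)) = (W + √5)*(1/(2*W)) = (W + √5)/(2*W))
(13 + d(2))*(-3) = (13 + (½)*(2 + √5)/2)*(-3) = (13 + (½)*(½)*(2 + √5))*(-3) = (13 + (½ + √5/4))*(-3) = (27/2 + √5/4)*(-3) = -81/2 - 3*√5/4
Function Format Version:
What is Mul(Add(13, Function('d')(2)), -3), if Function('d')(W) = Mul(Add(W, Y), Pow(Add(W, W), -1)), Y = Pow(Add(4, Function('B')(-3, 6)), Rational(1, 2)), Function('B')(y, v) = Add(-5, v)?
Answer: Add(Rational(-81, 2), Mul(Rational(-3, 4), Pow(5, Rational(1, 2)))) ≈ -42.177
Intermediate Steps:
Y = Pow(5, Rational(1, 2)) (Y = Pow(Add(4, Add(-5, 6)), Rational(1, 2)) = Pow(Add(4, 1), Rational(1, 2)) = Pow(5, Rational(1, 2)) ≈ 2.2361)
Function('d')(W) = Mul(Rational(1, 2), Pow(W, -1), Add(W, Pow(5, Rational(1, 2)))) (Function('d')(W) = Mul(Add(W, Pow(5, Rational(1, 2))), Pow(Add(W, W), -1)) = Mul(Add(W, Pow(5, Rational(1, 2))), Pow(Mul(2, W), -1)) = Mul(Add(W, Pow(5, Rational(1, 2))), Mul(Rational(1, 2), Pow(W, -1))) = Mul(Rational(1, 2), Pow(W, -1), Add(W, Pow(5, Rational(1, 2)))))
Mul(Add(13, Function('d')(2)), -3) = Mul(Add(13, Mul(Rational(1, 2), Pow(2, -1), Add(2, Pow(5, Rational(1, 2))))), -3) = Mul(Add(13, Mul(Rational(1, 2), Rational(1, 2), Add(2, Pow(5, Rational(1, 2))))), -3) = Mul(Add(13, Add(Rational(1, 2), Mul(Rational(1, 4), Pow(5, Rational(1, 2))))), -3) = Mul(Add(Rational(27, 2), Mul(Rational(1, 4), Pow(5, Rational(1, 2)))), -3) = Add(Rational(-81, 2), Mul(Rational(-3, 4), Pow(5, Rational(1, 2))))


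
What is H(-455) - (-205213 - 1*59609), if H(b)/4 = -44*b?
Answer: 344902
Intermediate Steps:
H(b) = -176*b (H(b) = 4*(-44*b) = -176*b)
H(-455) - (-205213 - 1*59609) = -176*(-455) - (-205213 - 1*59609) = 80080 - (-205213 - 59609) = 80080 - 1*(-264822) = 80080 + 264822 = 344902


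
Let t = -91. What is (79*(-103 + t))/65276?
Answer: -7663/32638 ≈ -0.23479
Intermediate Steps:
(79*(-103 + t))/65276 = (79*(-103 - 91))/65276 = (79*(-194))*(1/65276) = -15326*1/65276 = -7663/32638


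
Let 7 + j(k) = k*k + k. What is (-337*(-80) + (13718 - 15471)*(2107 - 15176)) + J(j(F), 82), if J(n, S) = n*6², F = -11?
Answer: 22940625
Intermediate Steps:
j(k) = -7 + k + k² (j(k) = -7 + (k*k + k) = -7 + (k² + k) = -7 + (k + k²) = -7 + k + k²)
J(n, S) = 36*n (J(n, S) = n*36 = 36*n)
(-337*(-80) + (13718 - 15471)*(2107 - 15176)) + J(j(F), 82) = (-337*(-80) + (13718 - 15471)*(2107 - 15176)) + 36*(-7 - 11 + (-11)²) = (26960 - 1753*(-13069)) + 36*(-7 - 11 + 121) = (26960 + 22909957) + 36*103 = 22936917 + 3708 = 22940625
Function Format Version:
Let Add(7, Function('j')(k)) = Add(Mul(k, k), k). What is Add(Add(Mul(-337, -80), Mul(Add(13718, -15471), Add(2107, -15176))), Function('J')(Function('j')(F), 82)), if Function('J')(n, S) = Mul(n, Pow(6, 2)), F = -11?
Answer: 22940625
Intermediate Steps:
Function('j')(k) = Add(-7, k, Pow(k, 2)) (Function('j')(k) = Add(-7, Add(Mul(k, k), k)) = Add(-7, Add(Pow(k, 2), k)) = Add(-7, Add(k, Pow(k, 2))) = Add(-7, k, Pow(k, 2)))
Function('J')(n, S) = Mul(36, n) (Function('J')(n, S) = Mul(n, 36) = Mul(36, n))
Add(Add(Mul(-337, -80), Mul(Add(13718, -15471), Add(2107, -15176))), Function('J')(Function('j')(F), 82)) = Add(Add(Mul(-337, -80), Mul(Add(13718, -15471), Add(2107, -15176))), Mul(36, Add(-7, -11, Pow(-11, 2)))) = Add(Add(26960, Mul(-1753, -13069)), Mul(36, Add(-7, -11, 121))) = Add(Add(26960, 22909957), Mul(36, 103)) = Add(22936917, 3708) = 22940625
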